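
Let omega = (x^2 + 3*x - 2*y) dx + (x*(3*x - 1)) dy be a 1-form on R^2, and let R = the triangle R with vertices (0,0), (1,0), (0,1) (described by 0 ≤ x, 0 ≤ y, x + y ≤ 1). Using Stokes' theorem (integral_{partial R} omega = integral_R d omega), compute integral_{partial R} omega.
integral_(partial R) omega = 3/2

Stokes: integral_partial_R omega = integral_R d omega with d omega = (∂Q/∂x - ∂P/∂y) dx ∧ dy.
  ∂Q/∂x = 6*x - 1
  ∂P/∂y = -2
  integrand = ∂Q/∂x - ∂P/∂y = 6*x + 1.
Integrating over R: integral_0^1 integral_0^{1-x} (6*x + 1) dy dx = 3/2.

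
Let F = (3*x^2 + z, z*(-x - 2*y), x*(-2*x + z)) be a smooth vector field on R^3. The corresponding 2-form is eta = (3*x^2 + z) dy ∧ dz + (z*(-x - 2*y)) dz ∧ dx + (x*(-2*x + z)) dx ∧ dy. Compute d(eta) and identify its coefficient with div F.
d(eta) = (7*x - 2*z) dx ∧ dy ∧ dz; div F = 7*x - 2*z

For a 2-form in R^3 of the form above, applying d gives a 3-form with coefficient ∂P/∂x + ∂Q/∂y + ∂R/∂z:
  ∂P/∂x = 6*x
  ∂Q/∂y = -2*z
  ∂R/∂z = x
Sum = 7*x - 2*z, which is exactly div F.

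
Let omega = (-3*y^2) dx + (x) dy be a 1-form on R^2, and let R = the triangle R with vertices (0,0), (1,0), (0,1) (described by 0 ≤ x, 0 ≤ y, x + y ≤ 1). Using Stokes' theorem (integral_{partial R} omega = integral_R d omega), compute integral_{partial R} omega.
integral_(partial R) omega = 3/2

Stokes: integral_partial_R omega = integral_R d omega with d omega = (∂Q/∂x - ∂P/∂y) dx ∧ dy.
  ∂Q/∂x = 1
  ∂P/∂y = -6*y
  integrand = ∂Q/∂x - ∂P/∂y = 6*y + 1.
Integrating over R: integral_0^1 integral_0^{1-x} (6*y + 1) dy dx = 3/2.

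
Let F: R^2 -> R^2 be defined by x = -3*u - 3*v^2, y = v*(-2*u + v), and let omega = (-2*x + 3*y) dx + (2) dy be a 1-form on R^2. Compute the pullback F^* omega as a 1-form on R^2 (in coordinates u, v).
F^* omega = (18*u*v - 18*u - 27*v^2 - 4*v) du + (36*u*v^2 - 36*u*v - 4*u - 54*v^3 + 4*v) dv

Using F^*(f dg) = (f ∘ F) d(g ∘ F), substitute each coordinate x_i by F_i(u, v) in f_i, and replace dx_i by d F_i = (∂F_i/∂u) du + (∂F_i/∂v) dv.
  For the x component: f_1(F) = -6*u*v + 6*u + 9*v^2; d F_1 = (-3) du + (-6*v) dv
  For the y component: f_2(F) = 2; d F_2 = (-2*v) du + (-2*u + 2*v) dv
Combining and collecting du, dv coefficients:
  coeff of du: 18*u*v - 18*u - 27*v^2 - 4*v
  coeff of dv: 36*u*v^2 - 36*u*v - 4*u - 54*v^3 + 4*v
F^* omega = (18*u*v - 18*u - 27*v^2 - 4*v) du + (36*u*v^2 - 36*u*v - 4*u - 54*v^3 + 4*v) dv.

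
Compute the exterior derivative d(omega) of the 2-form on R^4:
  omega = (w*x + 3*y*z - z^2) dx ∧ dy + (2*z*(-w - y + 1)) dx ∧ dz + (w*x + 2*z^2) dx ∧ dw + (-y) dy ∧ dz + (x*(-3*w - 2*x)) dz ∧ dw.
d(omega) = (3*y) dx ∧ dy ∧ dz + (x) dx ∧ dy ∧ dw + (-3*w - 4*x - 6*z) dx ∧ dz ∧ dw

For a 2-form omega = sum_{i<j} g_{ij} dx_i ∧ dx_j, the exterior derivative is
  d(omega) = sum_{i<j} d(g_{ij}) ∧ dx_i ∧ dx_j = sum_{i<j, k} (∂g_{ij}/∂x_k) dx_k ∧ dx_i ∧ dx_j.
Expand each term, using dx_k ∧ dx_i ∧ dx_j = sgn(permutation) dx_{(a)} ∧ dx_{(b)} ∧ dx_{(c)} with (a < b < c) sorted:
  d(w*x + 3*y*z - z^2) includes (∂/∂z)(w*x + 3*y*z - z^2) dz = (3*y - 2*z) dz, which multiplied by dx ∧ dy gives (3*y - 2*z) dx ∧ dy ∧ dz
  d(w*x + 3*y*z - z^2) includes (∂/∂w)(w*x + 3*y*z - z^2) dw = (x) dw, which multiplied by dx ∧ dy gives (x) dx ∧ dy ∧ dw
  d(2*z*(-w - y + 1)) includes (∂/∂y)(2*z*(-w - y + 1)) dy = (-2*z) dy, which multiplied by dx ∧ dz gives (2*z) dx ∧ dy ∧ dz
  d(2*z*(-w - y + 1)) includes (∂/∂w)(2*z*(-w - y + 1)) dw = (-2*z) dw, which multiplied by dx ∧ dz gives (-2*z) dx ∧ dz ∧ dw
  d(w*x + 2*z^2) includes (∂/∂z)(w*x + 2*z^2) dz = (4*z) dz, which multiplied by dx ∧ dw gives (-4*z) dx ∧ dz ∧ dw
  d(x*(-3*w - 2*x)) includes (∂/∂x)(x*(-3*w - 2*x)) dx = (-3*w - 4*x) dx, which multiplied by dz ∧ dw gives (-3*w - 4*x) dx ∧ dz ∧ dw
Collecting like 3-forms: d(omega) = (3*y) dx ∧ dy ∧ dz + (x) dx ∧ dy ∧ dw + (-3*w - 4*x - 6*z) dx ∧ dz ∧ dw.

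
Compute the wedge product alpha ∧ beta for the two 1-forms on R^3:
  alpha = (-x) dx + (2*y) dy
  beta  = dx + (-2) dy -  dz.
alpha ∧ beta = (2*x - 2*y) dx ∧ dy + (x) dx ∧ dz + (-2*y) dy ∧ dz

Distribute the wedge, using dx_i ∧ dx_j = -dx_j ∧ dx_i and dx_i ∧ dx_i = 0. For each pair (i, j) with i < j, the coefficient of dx_i ∧ dx_j in alpha ∧ beta is (alpha_i * beta_j - alpha_j * beta_i). Collecting: alpha ∧ beta = (2*x - 2*y) dx ∧ dy + (x) dx ∧ dz + (-2*y) dy ∧ dz.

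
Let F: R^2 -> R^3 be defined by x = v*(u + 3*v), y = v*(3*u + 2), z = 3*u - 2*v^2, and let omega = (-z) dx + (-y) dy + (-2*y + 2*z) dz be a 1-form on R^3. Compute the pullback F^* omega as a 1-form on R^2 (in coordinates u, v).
F^* omega = (-9*u*v^2 - 21*u*v + 18*u + 2*v^3 - 18*v^2 - 12*v) du + (-9*u^2*v - 3*u^2 + 26*u*v^2 - 54*u*v + 28*v^3 + 16*v^2 - 4*v) dv

Using F^*(f dg) = (f ∘ F) d(g ∘ F), substitute each coordinate x_i by F_i(u, v) in f_i, and replace dx_i by d F_i = (∂F_i/∂u) du + (∂F_i/∂v) dv.
  For the x component: f_1(F) = -3*u + 2*v^2; d F_1 = (v) du + (u + 6*v) dv
  For the y component: f_2(F) = v*(-3*u - 2); d F_2 = (3*v) du + (3*u + 2) dv
  For the z component: f_3(F) = -6*u*v + 6*u - 4*v^2 - 4*v; d F_3 = (3) du + (-4*v) dv
Combining and collecting du, dv coefficients:
  coeff of du: -9*u*v^2 - 21*u*v + 18*u + 2*v^3 - 18*v^2 - 12*v
  coeff of dv: -9*u^2*v - 3*u^2 + 26*u*v^2 - 54*u*v + 28*v^3 + 16*v^2 - 4*v
F^* omega = (-9*u*v^2 - 21*u*v + 18*u + 2*v^3 - 18*v^2 - 12*v) du + (-9*u^2*v - 3*u^2 + 26*u*v^2 - 54*u*v + 28*v^3 + 16*v^2 - 4*v) dv.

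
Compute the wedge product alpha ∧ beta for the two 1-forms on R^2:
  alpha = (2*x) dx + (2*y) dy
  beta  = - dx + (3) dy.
alpha ∧ beta = (6*x + 2*y) dx ∧ dy

Distribute the wedge, using dx_i ∧ dx_j = -dx_j ∧ dx_i and dx_i ∧ dx_i = 0. For each pair (i, j) with i < j, the coefficient of dx_i ∧ dx_j in alpha ∧ beta is (alpha_i * beta_j - alpha_j * beta_i). Collecting: alpha ∧ beta = (6*x + 2*y) dx ∧ dy.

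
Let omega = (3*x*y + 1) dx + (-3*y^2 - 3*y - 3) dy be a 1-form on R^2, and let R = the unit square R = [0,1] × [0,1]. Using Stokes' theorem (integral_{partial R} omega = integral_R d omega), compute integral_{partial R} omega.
integral_(partial R) omega = -3/2

Stokes: integral_partial_R omega = integral_R d omega with d omega = (∂Q/∂x - ∂P/∂y) dx ∧ dy.
  ∂Q/∂x = 0
  ∂P/∂y = 3*x
  integrand = ∂Q/∂x - ∂P/∂y = -3*x.
Integrating over R: integral_0^1 integral_0^1 (-3*x) dx dy = -3/2.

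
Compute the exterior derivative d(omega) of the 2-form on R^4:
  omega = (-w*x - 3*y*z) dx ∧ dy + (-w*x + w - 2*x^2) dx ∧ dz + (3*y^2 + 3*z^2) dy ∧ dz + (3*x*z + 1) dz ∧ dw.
d(omega) = (-3*y) dx ∧ dy ∧ dz + (-x) dx ∧ dy ∧ dw + (-x + 3*z + 1) dx ∧ dz ∧ dw

For a 2-form omega = sum_{i<j} g_{ij} dx_i ∧ dx_j, the exterior derivative is
  d(omega) = sum_{i<j} d(g_{ij}) ∧ dx_i ∧ dx_j = sum_{i<j, k} (∂g_{ij}/∂x_k) dx_k ∧ dx_i ∧ dx_j.
Expand each term, using dx_k ∧ dx_i ∧ dx_j = sgn(permutation) dx_{(a)} ∧ dx_{(b)} ∧ dx_{(c)} with (a < b < c) sorted:
  d(-w*x - 3*y*z) includes (∂/∂z)(-w*x - 3*y*z) dz = (-3*y) dz, which multiplied by dx ∧ dy gives (-3*y) dx ∧ dy ∧ dz
  d(-w*x - 3*y*z) includes (∂/∂w)(-w*x - 3*y*z) dw = (-x) dw, which multiplied by dx ∧ dy gives (-x) dx ∧ dy ∧ dw
  d(-w*x + w - 2*x^2) includes (∂/∂w)(-w*x + w - 2*x^2) dw = (1 - x) dw, which multiplied by dx ∧ dz gives (1 - x) dx ∧ dz ∧ dw
  d(3*x*z + 1) includes (∂/∂x)(3*x*z + 1) dx = (3*z) dx, which multiplied by dz ∧ dw gives (3*z) dx ∧ dz ∧ dw
Collecting like 3-forms: d(omega) = (-3*y) dx ∧ dy ∧ dz + (-x) dx ∧ dy ∧ dw + (-x + 3*z + 1) dx ∧ dz ∧ dw.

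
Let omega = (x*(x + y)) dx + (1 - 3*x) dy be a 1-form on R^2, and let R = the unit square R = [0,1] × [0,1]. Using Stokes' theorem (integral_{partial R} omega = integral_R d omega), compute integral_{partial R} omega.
integral_(partial R) omega = -7/2

Stokes: integral_partial_R omega = integral_R d omega with d omega = (∂Q/∂x - ∂P/∂y) dx ∧ dy.
  ∂Q/∂x = -3
  ∂P/∂y = x
  integrand = ∂Q/∂x - ∂P/∂y = -x - 3.
Integrating over R: integral_0^1 integral_0^1 (-x - 3) dx dy = -7/2.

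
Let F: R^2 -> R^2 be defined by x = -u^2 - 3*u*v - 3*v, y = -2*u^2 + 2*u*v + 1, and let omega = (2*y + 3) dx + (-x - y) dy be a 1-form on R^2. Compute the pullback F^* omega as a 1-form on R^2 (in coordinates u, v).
F^* omega = (-4*u^3 + 6*u^2*v - 10*u*v^2 - 12*u*v - 6*u + 6*v^2 - 17*v) du + (18*u^3 - 10*u^2*v + 12*u^2 - 6*u*v - 17*u - 15) dv

Using F^*(f dg) = (f ∘ F) d(g ∘ F), substitute each coordinate x_i by F_i(u, v) in f_i, and replace dx_i by d F_i = (∂F_i/∂u) du + (∂F_i/∂v) dv.
  For the x component: f_1(F) = -4*u^2 + 4*u*v + 5; d F_1 = (-2*u - 3*v) du + (-3*u - 3) dv
  For the y component: f_2(F) = 3*u^2 + u*v + 3*v - 1; d F_2 = (-4*u + 2*v) du + (2*u) dv
Combining and collecting du, dv coefficients:
  coeff of du: -4*u^3 + 6*u^2*v - 10*u*v^2 - 12*u*v - 6*u + 6*v^2 - 17*v
  coeff of dv: 18*u^3 - 10*u^2*v + 12*u^2 - 6*u*v - 17*u - 15
F^* omega = (-4*u^3 + 6*u^2*v - 10*u*v^2 - 12*u*v - 6*u + 6*v^2 - 17*v) du + (18*u^3 - 10*u^2*v + 12*u^2 - 6*u*v - 17*u - 15) dv.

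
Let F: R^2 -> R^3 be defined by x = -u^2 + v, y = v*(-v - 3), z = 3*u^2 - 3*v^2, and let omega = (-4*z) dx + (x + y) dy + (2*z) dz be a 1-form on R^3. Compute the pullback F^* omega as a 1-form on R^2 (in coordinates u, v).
F^* omega = (60*u*(u^2 - v^2)) du + (-34*u^2*v - 9*u^2 + 38*v^3 + 19*v^2 + 6*v) dv

Using F^*(f dg) = (f ∘ F) d(g ∘ F), substitute each coordinate x_i by F_i(u, v) in f_i, and replace dx_i by d F_i = (∂F_i/∂u) du + (∂F_i/∂v) dv.
  For the x component: f_1(F) = -12*u^2 + 12*v^2; d F_1 = (-2*u) du + (1) dv
  For the y component: f_2(F) = -u^2 - v^2 - 2*v; d F_2 = (0) du + (-2*v - 3) dv
  For the z component: f_3(F) = 6*u^2 - 6*v^2; d F_3 = (6*u) du + (-6*v) dv
Combining and collecting du, dv coefficients:
  coeff of du: 60*u*(u^2 - v^2)
  coeff of dv: -34*u^2*v - 9*u^2 + 38*v^3 + 19*v^2 + 6*v
F^* omega = (60*u*(u^2 - v^2)) du + (-34*u^2*v - 9*u^2 + 38*v^3 + 19*v^2 + 6*v) dv.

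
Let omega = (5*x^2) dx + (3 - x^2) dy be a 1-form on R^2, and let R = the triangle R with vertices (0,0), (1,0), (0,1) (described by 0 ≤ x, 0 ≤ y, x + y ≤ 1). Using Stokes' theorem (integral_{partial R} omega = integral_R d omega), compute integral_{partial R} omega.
integral_(partial R) omega = -1/3

Stokes: integral_partial_R omega = integral_R d omega with d omega = (∂Q/∂x - ∂P/∂y) dx ∧ dy.
  ∂Q/∂x = -2*x
  ∂P/∂y = 0
  integrand = ∂Q/∂x - ∂P/∂y = -2*x.
Integrating over R: integral_0^1 integral_0^{1-x} (-2*x) dy dx = -1/3.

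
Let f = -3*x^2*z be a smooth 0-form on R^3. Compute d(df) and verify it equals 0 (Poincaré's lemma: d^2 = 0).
d(df) = 0

Step 1: df = sum_i (∂f/∂x_i) dx_i = (-6*x*z) dx + (0) dy + (-3*x^2) dz.
Step 2: Apply d again. Using the 1-form formula, the coefficient of dx ∧ dy in d(df) is ∂^2 f/∂x ∂y - ∂^2 f/∂y ∂x = (0) - (0) = 0 (equality of mixed partials for smooth f).
Similarly for dx ∧ dz and dy ∧ dz — all coefficients vanish. So d(df) = 0.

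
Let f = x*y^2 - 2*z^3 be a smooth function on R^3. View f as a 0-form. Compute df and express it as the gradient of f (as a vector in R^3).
df = (y^2) dx + (2*x*y) dy + (-6*z^2) dz; grad f = (y^2, 2*x*y, -6*z^2)

For a 0-form f, d f = (∂f/∂x) dx + (∂f/∂y) dy + (∂f/∂z) dz. The components of the vector representation are exactly the entries of grad f in Cartesian coordinates:
  ∂f/∂x = y^2
  ∂f/∂y = 2*x*y
  ∂f/∂z = -6*z^2.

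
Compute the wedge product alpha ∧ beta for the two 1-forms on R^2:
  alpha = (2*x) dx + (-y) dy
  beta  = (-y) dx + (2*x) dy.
alpha ∧ beta = (4*x^2 - y^2) dx ∧ dy

Distribute the wedge, using dx_i ∧ dx_j = -dx_j ∧ dx_i and dx_i ∧ dx_i = 0. For each pair (i, j) with i < j, the coefficient of dx_i ∧ dx_j in alpha ∧ beta is (alpha_i * beta_j - alpha_j * beta_i). Collecting: alpha ∧ beta = (4*x^2 - y^2) dx ∧ dy.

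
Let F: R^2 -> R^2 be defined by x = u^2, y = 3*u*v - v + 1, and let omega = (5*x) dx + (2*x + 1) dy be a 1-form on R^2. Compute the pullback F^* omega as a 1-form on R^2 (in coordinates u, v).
F^* omega = (10*u^3 + 6*u^2*v + 3*v) du + (6*u^3 - 2*u^2 + 3*u - 1) dv

Using F^*(f dg) = (f ∘ F) d(g ∘ F), substitute each coordinate x_i by F_i(u, v) in f_i, and replace dx_i by d F_i = (∂F_i/∂u) du + (∂F_i/∂v) dv.
  For the x component: f_1(F) = 5*u^2; d F_1 = (2*u) du + (0) dv
  For the y component: f_2(F) = 2*u^2 + 1; d F_2 = (3*v) du + (3*u - 1) dv
Combining and collecting du, dv coefficients:
  coeff of du: 10*u^3 + 6*u^2*v + 3*v
  coeff of dv: 6*u^3 - 2*u^2 + 3*u - 1
F^* omega = (10*u^3 + 6*u^2*v + 3*v) du + (6*u^3 - 2*u^2 + 3*u - 1) dv.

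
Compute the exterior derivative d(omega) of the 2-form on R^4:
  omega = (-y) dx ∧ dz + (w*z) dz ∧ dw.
d(omega) = (1) dx ∧ dy ∧ dz

For a 2-form omega = sum_{i<j} g_{ij} dx_i ∧ dx_j, the exterior derivative is
  d(omega) = sum_{i<j} d(g_{ij}) ∧ dx_i ∧ dx_j = sum_{i<j, k} (∂g_{ij}/∂x_k) dx_k ∧ dx_i ∧ dx_j.
Expand each term, using dx_k ∧ dx_i ∧ dx_j = sgn(permutation) dx_{(a)} ∧ dx_{(b)} ∧ dx_{(c)} with (a < b < c) sorted:
  d(-y) includes (∂/∂y)(-y) dy = (-1) dy, which multiplied by dx ∧ dz gives (1) dx ∧ dy ∧ dz
Collecting like 3-forms: d(omega) = (1) dx ∧ dy ∧ dz.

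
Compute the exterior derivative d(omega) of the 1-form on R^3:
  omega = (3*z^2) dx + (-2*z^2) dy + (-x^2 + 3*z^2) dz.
d(omega) = (-2*x - 6*z) dx ∧ dz + (4*z) dy ∧ dz

For a 1-form omega = sum_i f_i dx_i, the exterior derivative is
  d(omega) = sum_{i < j} (∂f_j/∂x_i - ∂f_i/∂x_j) dx_i ∧ dx_j.
  coefficient of dx ∧ dz: ∂f_3/∂x - ∂f_1/∂z = ∂(-x^2 + 3*z^2)/∂x - ∂(3*z^2)/∂z = -2*x - 6*z
  coefficient of dy ∧ dz: ∂f_3/∂y - ∂f_2/∂z = ∂(-x^2 + 3*z^2)/∂y - ∂(-2*z^2)/∂z = 4*z
Assembling: d(omega) = (-2*x - 6*z) dx ∧ dz + (4*z) dy ∧ dz.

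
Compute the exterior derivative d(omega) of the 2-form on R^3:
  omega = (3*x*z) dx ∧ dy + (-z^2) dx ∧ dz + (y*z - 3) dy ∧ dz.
d(omega) = (3*x) dx ∧ dy ∧ dz

For a 2-form omega = sum_{i<j} g_{ij} dx_i ∧ dx_j, the exterior derivative is
  d(omega) = sum_{i<j} d(g_{ij}) ∧ dx_i ∧ dx_j = sum_{i<j, k} (∂g_{ij}/∂x_k) dx_k ∧ dx_i ∧ dx_j.
Expand each term, using dx_k ∧ dx_i ∧ dx_j = sgn(permutation) dx_{(a)} ∧ dx_{(b)} ∧ dx_{(c)} with (a < b < c) sorted:
  d(3*x*z) includes (∂/∂z)(3*x*z) dz = (3*x) dz, which multiplied by dx ∧ dy gives (3*x) dx ∧ dy ∧ dz
Collecting like 3-forms: d(omega) = (3*x) dx ∧ dy ∧ dz.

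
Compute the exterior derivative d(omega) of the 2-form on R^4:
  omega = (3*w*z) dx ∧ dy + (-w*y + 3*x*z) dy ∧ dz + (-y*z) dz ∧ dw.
d(omega) = (3*w + 3*z) dx ∧ dy ∧ dz + (3*z) dx ∧ dy ∧ dw + (-y - z) dy ∧ dz ∧ dw

For a 2-form omega = sum_{i<j} g_{ij} dx_i ∧ dx_j, the exterior derivative is
  d(omega) = sum_{i<j} d(g_{ij}) ∧ dx_i ∧ dx_j = sum_{i<j, k} (∂g_{ij}/∂x_k) dx_k ∧ dx_i ∧ dx_j.
Expand each term, using dx_k ∧ dx_i ∧ dx_j = sgn(permutation) dx_{(a)} ∧ dx_{(b)} ∧ dx_{(c)} with (a < b < c) sorted:
  d(3*w*z) includes (∂/∂z)(3*w*z) dz = (3*w) dz, which multiplied by dx ∧ dy gives (3*w) dx ∧ dy ∧ dz
  d(3*w*z) includes (∂/∂w)(3*w*z) dw = (3*z) dw, which multiplied by dx ∧ dy gives (3*z) dx ∧ dy ∧ dw
  d(-w*y + 3*x*z) includes (∂/∂x)(-w*y + 3*x*z) dx = (3*z) dx, which multiplied by dy ∧ dz gives (3*z) dx ∧ dy ∧ dz
  d(-w*y + 3*x*z) includes (∂/∂w)(-w*y + 3*x*z) dw = (-y) dw, which multiplied by dy ∧ dz gives (-y) dy ∧ dz ∧ dw
  d(-y*z) includes (∂/∂y)(-y*z) dy = (-z) dy, which multiplied by dz ∧ dw gives (-z) dy ∧ dz ∧ dw
Collecting like 3-forms: d(omega) = (3*w + 3*z) dx ∧ dy ∧ dz + (3*z) dx ∧ dy ∧ dw + (-y - z) dy ∧ dz ∧ dw.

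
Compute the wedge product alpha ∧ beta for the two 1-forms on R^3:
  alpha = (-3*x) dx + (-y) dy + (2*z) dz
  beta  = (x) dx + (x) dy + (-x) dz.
alpha ∧ beta = (x*(-3*x + y)) dx ∧ dy + (x*(3*x - 2*z)) dx ∧ dz + (x*(y - 2*z)) dy ∧ dz

Distribute the wedge, using dx_i ∧ dx_j = -dx_j ∧ dx_i and dx_i ∧ dx_i = 0. For each pair (i, j) with i < j, the coefficient of dx_i ∧ dx_j in alpha ∧ beta is (alpha_i * beta_j - alpha_j * beta_i). Collecting: alpha ∧ beta = (x*(-3*x + y)) dx ∧ dy + (x*(3*x - 2*z)) dx ∧ dz + (x*(y - 2*z)) dy ∧ dz.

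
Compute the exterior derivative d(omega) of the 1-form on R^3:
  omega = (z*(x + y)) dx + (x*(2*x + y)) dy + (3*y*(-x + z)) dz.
d(omega) = (4*x + y - z) dx ∧ dy + (-x - 4*y) dx ∧ dz + (-3*x + 3*z) dy ∧ dz

For a 1-form omega = sum_i f_i dx_i, the exterior derivative is
  d(omega) = sum_{i < j} (∂f_j/∂x_i - ∂f_i/∂x_j) dx_i ∧ dx_j.
  coefficient of dx ∧ dy: ∂f_2/∂x - ∂f_1/∂y = ∂(x*(2*x + y))/∂x - ∂(z*(x + y))/∂y = 4*x + y - z
  coefficient of dx ∧ dz: ∂f_3/∂x - ∂f_1/∂z = ∂(3*y*(-x + z))/∂x - ∂(z*(x + y))/∂z = -x - 4*y
  coefficient of dy ∧ dz: ∂f_3/∂y - ∂f_2/∂z = ∂(3*y*(-x + z))/∂y - ∂(x*(2*x + y))/∂z = -3*x + 3*z
Assembling: d(omega) = (4*x + y - z) dx ∧ dy + (-x - 4*y) dx ∧ dz + (-3*x + 3*z) dy ∧ dz.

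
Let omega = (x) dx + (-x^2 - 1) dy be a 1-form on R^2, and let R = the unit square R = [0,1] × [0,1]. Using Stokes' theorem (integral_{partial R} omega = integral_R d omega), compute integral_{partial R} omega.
integral_(partial R) omega = -1

Stokes: integral_partial_R omega = integral_R d omega with d omega = (∂Q/∂x - ∂P/∂y) dx ∧ dy.
  ∂Q/∂x = -2*x
  ∂P/∂y = 0
  integrand = ∂Q/∂x - ∂P/∂y = -2*x.
Integrating over R: integral_0^1 integral_0^1 (-2*x) dx dy = -1.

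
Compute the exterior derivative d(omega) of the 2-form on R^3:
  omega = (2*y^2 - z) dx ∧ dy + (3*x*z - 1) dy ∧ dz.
d(omega) = (3*z - 1) dx ∧ dy ∧ dz

For a 2-form omega = sum_{i<j} g_{ij} dx_i ∧ dx_j, the exterior derivative is
  d(omega) = sum_{i<j} d(g_{ij}) ∧ dx_i ∧ dx_j = sum_{i<j, k} (∂g_{ij}/∂x_k) dx_k ∧ dx_i ∧ dx_j.
Expand each term, using dx_k ∧ dx_i ∧ dx_j = sgn(permutation) dx_{(a)} ∧ dx_{(b)} ∧ dx_{(c)} with (a < b < c) sorted:
  d(2*y^2 - z) includes (∂/∂z)(2*y^2 - z) dz = (-1) dz, which multiplied by dx ∧ dy gives (-1) dx ∧ dy ∧ dz
  d(3*x*z - 1) includes (∂/∂x)(3*x*z - 1) dx = (3*z) dx, which multiplied by dy ∧ dz gives (3*z) dx ∧ dy ∧ dz
Collecting like 3-forms: d(omega) = (3*z - 1) dx ∧ dy ∧ dz.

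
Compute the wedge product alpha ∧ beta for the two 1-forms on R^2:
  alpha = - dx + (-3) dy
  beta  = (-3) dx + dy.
alpha ∧ beta = (-10) dx ∧ dy

Distribute the wedge, using dx_i ∧ dx_j = -dx_j ∧ dx_i and dx_i ∧ dx_i = 0. For each pair (i, j) with i < j, the coefficient of dx_i ∧ dx_j in alpha ∧ beta is (alpha_i * beta_j - alpha_j * beta_i). Collecting: alpha ∧ beta = (-10) dx ∧ dy.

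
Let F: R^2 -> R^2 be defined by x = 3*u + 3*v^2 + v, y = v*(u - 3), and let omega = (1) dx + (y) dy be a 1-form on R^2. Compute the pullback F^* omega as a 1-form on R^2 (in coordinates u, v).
F^* omega = (u*v^2 - 3*v^2 + 3) du + (u^2*v - 6*u*v + 15*v + 1) dv

Using F^*(f dg) = (f ∘ F) d(g ∘ F), substitute each coordinate x_i by F_i(u, v) in f_i, and replace dx_i by d F_i = (∂F_i/∂u) du + (∂F_i/∂v) dv.
  For the x component: f_1(F) = 1; d F_1 = (3) du + (6*v + 1) dv
  For the y component: f_2(F) = v*(u - 3); d F_2 = (v) du + (u - 3) dv
Combining and collecting du, dv coefficients:
  coeff of du: u*v^2 - 3*v^2 + 3
  coeff of dv: u^2*v - 6*u*v + 15*v + 1
F^* omega = (u*v^2 - 3*v^2 + 3) du + (u^2*v - 6*u*v + 15*v + 1) dv.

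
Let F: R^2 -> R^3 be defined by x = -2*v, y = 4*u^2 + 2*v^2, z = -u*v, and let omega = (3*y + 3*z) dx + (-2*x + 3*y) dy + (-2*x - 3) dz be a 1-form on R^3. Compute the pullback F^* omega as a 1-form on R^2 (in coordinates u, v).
F^* omega = (96*u^3 + 48*u*v^2 + 32*u*v - 4*v^2 + 3*v) du + (48*u^2*v - 24*u^2 + 2*u*v + 3*u + 24*v^3 + 4*v^2) dv

Using F^*(f dg) = (f ∘ F) d(g ∘ F), substitute each coordinate x_i by F_i(u, v) in f_i, and replace dx_i by d F_i = (∂F_i/∂u) du + (∂F_i/∂v) dv.
  For the x component: f_1(F) = 12*u^2 - 3*u*v + 6*v^2; d F_1 = (0) du + (-2) dv
  For the y component: f_2(F) = 12*u^2 + 6*v^2 + 4*v; d F_2 = (8*u) du + (4*v) dv
  For the z component: f_3(F) = 4*v - 3; d F_3 = (-v) du + (-u) dv
Combining and collecting du, dv coefficients:
  coeff of du: 96*u^3 + 48*u*v^2 + 32*u*v - 4*v^2 + 3*v
  coeff of dv: 48*u^2*v - 24*u^2 + 2*u*v + 3*u + 24*v^3 + 4*v^2
F^* omega = (96*u^3 + 48*u*v^2 + 32*u*v - 4*v^2 + 3*v) du + (48*u^2*v - 24*u^2 + 2*u*v + 3*u + 24*v^3 + 4*v^2) dv.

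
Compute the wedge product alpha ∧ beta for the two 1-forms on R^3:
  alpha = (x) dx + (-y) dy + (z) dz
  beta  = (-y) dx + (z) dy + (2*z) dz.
alpha ∧ beta = (x*z - y^2) dx ∧ dy + (z*(2*x + y)) dx ∧ dz + (-z*(2*y + z)) dy ∧ dz

Distribute the wedge, using dx_i ∧ dx_j = -dx_j ∧ dx_i and dx_i ∧ dx_i = 0. For each pair (i, j) with i < j, the coefficient of dx_i ∧ dx_j in alpha ∧ beta is (alpha_i * beta_j - alpha_j * beta_i). Collecting: alpha ∧ beta = (x*z - y^2) dx ∧ dy + (z*(2*x + y)) dx ∧ dz + (-z*(2*y + z)) dy ∧ dz.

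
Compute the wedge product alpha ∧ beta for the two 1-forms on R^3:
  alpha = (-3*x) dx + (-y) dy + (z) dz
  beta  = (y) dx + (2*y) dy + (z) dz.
alpha ∧ beta = (y*(-6*x + y)) dx ∧ dy + (-z*(3*x + y)) dx ∧ dz + (-3*y*z) dy ∧ dz

Distribute the wedge, using dx_i ∧ dx_j = -dx_j ∧ dx_i and dx_i ∧ dx_i = 0. For each pair (i, j) with i < j, the coefficient of dx_i ∧ dx_j in alpha ∧ beta is (alpha_i * beta_j - alpha_j * beta_i). Collecting: alpha ∧ beta = (y*(-6*x + y)) dx ∧ dy + (-z*(3*x + y)) dx ∧ dz + (-3*y*z) dy ∧ dz.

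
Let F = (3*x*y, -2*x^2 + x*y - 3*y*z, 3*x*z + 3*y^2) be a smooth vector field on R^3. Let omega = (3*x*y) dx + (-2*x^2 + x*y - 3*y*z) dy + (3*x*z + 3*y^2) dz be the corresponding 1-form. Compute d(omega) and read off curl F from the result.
d(omega) = (9*y) dy ∧ dz + (-3*z) dz ∧ dx + (-7*x + y) dx ∧ dy; curl F = (9*y, -3*z, -7*x + y)

d omega = sum_{i<j} (∂f_j/∂x_i - ∂f_i/∂x_j) dx_i ∧ dx_j. Under the identification (dy ∧ dz, dz ∧ dx, dx ∧ dy) ↔ (e_x, e_y, e_z), the coefficients are exactly the components of curl F. Compute:
  ∂R/∂y - ∂Q/∂z = (6*y) - (-3*y) = 9*y
  ∂P/∂z - ∂R/∂x = (0) - (3*z) = -3*z
  ∂Q/∂x - ∂P/∂y = (-4*x + y) - (3*x) = -7*x + y.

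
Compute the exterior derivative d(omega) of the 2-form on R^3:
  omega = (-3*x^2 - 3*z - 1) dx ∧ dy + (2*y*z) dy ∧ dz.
d(omega) = (-3) dx ∧ dy ∧ dz

For a 2-form omega = sum_{i<j} g_{ij} dx_i ∧ dx_j, the exterior derivative is
  d(omega) = sum_{i<j} d(g_{ij}) ∧ dx_i ∧ dx_j = sum_{i<j, k} (∂g_{ij}/∂x_k) dx_k ∧ dx_i ∧ dx_j.
Expand each term, using dx_k ∧ dx_i ∧ dx_j = sgn(permutation) dx_{(a)} ∧ dx_{(b)} ∧ dx_{(c)} with (a < b < c) sorted:
  d(-3*x^2 - 3*z - 1) includes (∂/∂z)(-3*x^2 - 3*z - 1) dz = (-3) dz, which multiplied by dx ∧ dy gives (-3) dx ∧ dy ∧ dz
Collecting like 3-forms: d(omega) = (-3) dx ∧ dy ∧ dz.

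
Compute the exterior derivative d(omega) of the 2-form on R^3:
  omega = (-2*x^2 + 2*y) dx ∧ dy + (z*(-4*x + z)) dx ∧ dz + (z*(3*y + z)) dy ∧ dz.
d(omega) = 0

For a 2-form omega = sum_{i<j} g_{ij} dx_i ∧ dx_j, the exterior derivative is
  d(omega) = sum_{i<j} d(g_{ij}) ∧ dx_i ∧ dx_j = sum_{i<j, k} (∂g_{ij}/∂x_k) dx_k ∧ dx_i ∧ dx_j.
Expand each term, using dx_k ∧ dx_i ∧ dx_j = sgn(permutation) dx_{(a)} ∧ dx_{(b)} ∧ dx_{(c)} with (a < b < c) sorted:

Collecting like 3-forms: d(omega) = 0.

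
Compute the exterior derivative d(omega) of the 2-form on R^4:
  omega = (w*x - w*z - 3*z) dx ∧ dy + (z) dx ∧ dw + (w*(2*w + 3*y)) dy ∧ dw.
d(omega) = (-w - 3) dx ∧ dy ∧ dz + (x - z) dx ∧ dy ∧ dw + (-1) dx ∧ dz ∧ dw

For a 2-form omega = sum_{i<j} g_{ij} dx_i ∧ dx_j, the exterior derivative is
  d(omega) = sum_{i<j} d(g_{ij}) ∧ dx_i ∧ dx_j = sum_{i<j, k} (∂g_{ij}/∂x_k) dx_k ∧ dx_i ∧ dx_j.
Expand each term, using dx_k ∧ dx_i ∧ dx_j = sgn(permutation) dx_{(a)} ∧ dx_{(b)} ∧ dx_{(c)} with (a < b < c) sorted:
  d(w*x - w*z - 3*z) includes (∂/∂z)(w*x - w*z - 3*z) dz = (-w - 3) dz, which multiplied by dx ∧ dy gives (-w - 3) dx ∧ dy ∧ dz
  d(w*x - w*z - 3*z) includes (∂/∂w)(w*x - w*z - 3*z) dw = (x - z) dw, which multiplied by dx ∧ dy gives (x - z) dx ∧ dy ∧ dw
  d(z) includes (∂/∂z)(z) dz = (1) dz, which multiplied by dx ∧ dw gives (-1) dx ∧ dz ∧ dw
Collecting like 3-forms: d(omega) = (-w - 3) dx ∧ dy ∧ dz + (x - z) dx ∧ dy ∧ dw + (-1) dx ∧ dz ∧ dw.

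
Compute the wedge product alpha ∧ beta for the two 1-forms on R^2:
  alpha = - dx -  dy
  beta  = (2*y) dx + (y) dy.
alpha ∧ beta = (y) dx ∧ dy

Distribute the wedge, using dx_i ∧ dx_j = -dx_j ∧ dx_i and dx_i ∧ dx_i = 0. For each pair (i, j) with i < j, the coefficient of dx_i ∧ dx_j in alpha ∧ beta is (alpha_i * beta_j - alpha_j * beta_i). Collecting: alpha ∧ beta = (y) dx ∧ dy.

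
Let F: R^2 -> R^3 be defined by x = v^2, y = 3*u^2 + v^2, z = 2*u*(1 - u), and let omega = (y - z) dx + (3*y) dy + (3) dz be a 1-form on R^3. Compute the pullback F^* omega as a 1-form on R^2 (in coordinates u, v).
F^* omega = (54*u^3 + 18*u*v^2 - 12*u + 6) du + (4*v*(7*u^2 - u + 2*v^2)) dv

Using F^*(f dg) = (f ∘ F) d(g ∘ F), substitute each coordinate x_i by F_i(u, v) in f_i, and replace dx_i by d F_i = (∂F_i/∂u) du + (∂F_i/∂v) dv.
  For the x component: f_1(F) = 5*u^2 - 2*u + v^2; d F_1 = (0) du + (2*v) dv
  For the y component: f_2(F) = 9*u^2 + 3*v^2; d F_2 = (6*u) du + (2*v) dv
  For the z component: f_3(F) = 3; d F_3 = (2 - 4*u) du + (0) dv
Combining and collecting du, dv coefficients:
  coeff of du: 54*u^3 + 18*u*v^2 - 12*u + 6
  coeff of dv: 4*v*(7*u^2 - u + 2*v^2)
F^* omega = (54*u^3 + 18*u*v^2 - 12*u + 6) du + (4*v*(7*u^2 - u + 2*v^2)) dv.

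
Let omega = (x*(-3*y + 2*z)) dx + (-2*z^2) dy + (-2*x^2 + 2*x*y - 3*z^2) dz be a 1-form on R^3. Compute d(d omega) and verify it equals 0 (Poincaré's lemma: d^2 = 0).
d(d omega) = 0

Step 1: d omega = sum_{i<j} (∂f_j/∂x_i - ∂f_i/∂x_j) dx_i ∧ dx_j:
  coeff of dx ∧ dy: 3*x
  coeff of dx ∧ dz: -6*x + 2*y
  coeff of dy ∧ dz: 2*x + 4*z
Step 2: Apply d again to each 2-form coefficient. The only possible 3-form in R^3 is dx ∧ dy ∧ dz, with coefficient
  ∂(coeff of dy∧dz)/∂x - ∂(coeff of dx∧dz)/∂y + ∂(coeff of dx∧dy)/∂z
  = ∂/∂x (2*x + 4*z) - ∂/∂y (-6*x + 2*y) + ∂/∂z (3*x).
Each of these terms simplifies to sums of mixed partials that cancel in pairs. The result is 0 (by equality of mixed partials for smooth functions — Schwarz / Clairaut).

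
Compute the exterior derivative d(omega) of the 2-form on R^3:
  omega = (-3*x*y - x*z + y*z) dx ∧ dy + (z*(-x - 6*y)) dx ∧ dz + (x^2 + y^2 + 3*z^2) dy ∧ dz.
d(omega) = (x + y + 6*z) dx ∧ dy ∧ dz

For a 2-form omega = sum_{i<j} g_{ij} dx_i ∧ dx_j, the exterior derivative is
  d(omega) = sum_{i<j} d(g_{ij}) ∧ dx_i ∧ dx_j = sum_{i<j, k} (∂g_{ij}/∂x_k) dx_k ∧ dx_i ∧ dx_j.
Expand each term, using dx_k ∧ dx_i ∧ dx_j = sgn(permutation) dx_{(a)} ∧ dx_{(b)} ∧ dx_{(c)} with (a < b < c) sorted:
  d(-3*x*y - x*z + y*z) includes (∂/∂z)(-3*x*y - x*z + y*z) dz = (-x + y) dz, which multiplied by dx ∧ dy gives (-x + y) dx ∧ dy ∧ dz
  d(z*(-x - 6*y)) includes (∂/∂y)(z*(-x - 6*y)) dy = (-6*z) dy, which multiplied by dx ∧ dz gives (6*z) dx ∧ dy ∧ dz
  d(x^2 + y^2 + 3*z^2) includes (∂/∂x)(x^2 + y^2 + 3*z^2) dx = (2*x) dx, which multiplied by dy ∧ dz gives (2*x) dx ∧ dy ∧ dz
Collecting like 3-forms: d(omega) = (x + y + 6*z) dx ∧ dy ∧ dz.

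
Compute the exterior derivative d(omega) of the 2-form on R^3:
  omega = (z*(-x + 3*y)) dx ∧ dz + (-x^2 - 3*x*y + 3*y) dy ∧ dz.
d(omega) = (-2*x - 3*y - 3*z) dx ∧ dy ∧ dz

For a 2-form omega = sum_{i<j} g_{ij} dx_i ∧ dx_j, the exterior derivative is
  d(omega) = sum_{i<j} d(g_{ij}) ∧ dx_i ∧ dx_j = sum_{i<j, k} (∂g_{ij}/∂x_k) dx_k ∧ dx_i ∧ dx_j.
Expand each term, using dx_k ∧ dx_i ∧ dx_j = sgn(permutation) dx_{(a)} ∧ dx_{(b)} ∧ dx_{(c)} with (a < b < c) sorted:
  d(z*(-x + 3*y)) includes (∂/∂y)(z*(-x + 3*y)) dy = (3*z) dy, which multiplied by dx ∧ dz gives (-3*z) dx ∧ dy ∧ dz
  d(-x^2 - 3*x*y + 3*y) includes (∂/∂x)(-x^2 - 3*x*y + 3*y) dx = (-2*x - 3*y) dx, which multiplied by dy ∧ dz gives (-2*x - 3*y) dx ∧ dy ∧ dz
Collecting like 3-forms: d(omega) = (-2*x - 3*y - 3*z) dx ∧ dy ∧ dz.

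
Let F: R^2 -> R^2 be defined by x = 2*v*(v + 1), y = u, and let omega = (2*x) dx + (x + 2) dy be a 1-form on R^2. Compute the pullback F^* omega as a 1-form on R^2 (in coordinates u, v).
F^* omega = (2*v^2 + 2*v + 2) du + (8*v*(2*v^2 + 3*v + 1)) dv

Using F^*(f dg) = (f ∘ F) d(g ∘ F), substitute each coordinate x_i by F_i(u, v) in f_i, and replace dx_i by d F_i = (∂F_i/∂u) du + (∂F_i/∂v) dv.
  For the x component: f_1(F) = 4*v*(v + 1); d F_1 = (0) du + (4*v + 2) dv
  For the y component: f_2(F) = 2*v^2 + 2*v + 2; d F_2 = (1) du + (0) dv
Combining and collecting du, dv coefficients:
  coeff of du: 2*v^2 + 2*v + 2
  coeff of dv: 8*v*(2*v^2 + 3*v + 1)
F^* omega = (2*v^2 + 2*v + 2) du + (8*v*(2*v^2 + 3*v + 1)) dv.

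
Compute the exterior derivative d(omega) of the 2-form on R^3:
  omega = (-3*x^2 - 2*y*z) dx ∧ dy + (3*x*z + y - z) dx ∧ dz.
d(omega) = (-2*y - 1) dx ∧ dy ∧ dz

For a 2-form omega = sum_{i<j} g_{ij} dx_i ∧ dx_j, the exterior derivative is
  d(omega) = sum_{i<j} d(g_{ij}) ∧ dx_i ∧ dx_j = sum_{i<j, k} (∂g_{ij}/∂x_k) dx_k ∧ dx_i ∧ dx_j.
Expand each term, using dx_k ∧ dx_i ∧ dx_j = sgn(permutation) dx_{(a)} ∧ dx_{(b)} ∧ dx_{(c)} with (a < b < c) sorted:
  d(-3*x^2 - 2*y*z) includes (∂/∂z)(-3*x^2 - 2*y*z) dz = (-2*y) dz, which multiplied by dx ∧ dy gives (-2*y) dx ∧ dy ∧ dz
  d(3*x*z + y - z) includes (∂/∂y)(3*x*z + y - z) dy = (1) dy, which multiplied by dx ∧ dz gives (-1) dx ∧ dy ∧ dz
Collecting like 3-forms: d(omega) = (-2*y - 1) dx ∧ dy ∧ dz.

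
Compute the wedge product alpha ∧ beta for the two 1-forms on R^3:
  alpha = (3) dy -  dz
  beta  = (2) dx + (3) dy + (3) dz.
alpha ∧ beta = (-6) dx ∧ dy + (12) dy ∧ dz + (2) dx ∧ dz

Distribute the wedge, using dx_i ∧ dx_j = -dx_j ∧ dx_i and dx_i ∧ dx_i = 0. For each pair (i, j) with i < j, the coefficient of dx_i ∧ dx_j in alpha ∧ beta is (alpha_i * beta_j - alpha_j * beta_i). Collecting: alpha ∧ beta = (-6) dx ∧ dy + (12) dy ∧ dz + (2) dx ∧ dz.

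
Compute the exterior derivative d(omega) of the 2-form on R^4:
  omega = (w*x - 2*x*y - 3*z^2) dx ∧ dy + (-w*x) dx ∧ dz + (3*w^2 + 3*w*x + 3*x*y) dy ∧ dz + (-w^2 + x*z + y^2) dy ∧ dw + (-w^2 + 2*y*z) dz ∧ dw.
d(omega) = (3*w + 3*y - 6*z) dx ∧ dy ∧ dz + (x + z) dx ∧ dy ∧ dw + (-x) dx ∧ dz ∧ dw + (6*w + 2*x + 2*z) dy ∧ dz ∧ dw

For a 2-form omega = sum_{i<j} g_{ij} dx_i ∧ dx_j, the exterior derivative is
  d(omega) = sum_{i<j} d(g_{ij}) ∧ dx_i ∧ dx_j = sum_{i<j, k} (∂g_{ij}/∂x_k) dx_k ∧ dx_i ∧ dx_j.
Expand each term, using dx_k ∧ dx_i ∧ dx_j = sgn(permutation) dx_{(a)} ∧ dx_{(b)} ∧ dx_{(c)} with (a < b < c) sorted:
  d(w*x - 2*x*y - 3*z^2) includes (∂/∂z)(w*x - 2*x*y - 3*z^2) dz = (-6*z) dz, which multiplied by dx ∧ dy gives (-6*z) dx ∧ dy ∧ dz
  d(w*x - 2*x*y - 3*z^2) includes (∂/∂w)(w*x - 2*x*y - 3*z^2) dw = (x) dw, which multiplied by dx ∧ dy gives (x) dx ∧ dy ∧ dw
  d(-w*x) includes (∂/∂w)(-w*x) dw = (-x) dw, which multiplied by dx ∧ dz gives (-x) dx ∧ dz ∧ dw
  d(3*w^2 + 3*w*x + 3*x*y) includes (∂/∂x)(3*w^2 + 3*w*x + 3*x*y) dx = (3*w + 3*y) dx, which multiplied by dy ∧ dz gives (3*w + 3*y) dx ∧ dy ∧ dz
  d(3*w^2 + 3*w*x + 3*x*y) includes (∂/∂w)(3*w^2 + 3*w*x + 3*x*y) dw = (6*w + 3*x) dw, which multiplied by dy ∧ dz gives (6*w + 3*x) dy ∧ dz ∧ dw
  d(-w^2 + x*z + y^2) includes (∂/∂x)(-w^2 + x*z + y^2) dx = (z) dx, which multiplied by dy ∧ dw gives (z) dx ∧ dy ∧ dw
  d(-w^2 + x*z + y^2) includes (∂/∂z)(-w^2 + x*z + y^2) dz = (x) dz, which multiplied by dy ∧ dw gives (-x) dy ∧ dz ∧ dw
  d(-w^2 + 2*y*z) includes (∂/∂y)(-w^2 + 2*y*z) dy = (2*z) dy, which multiplied by dz ∧ dw gives (2*z) dy ∧ dz ∧ dw
Collecting like 3-forms: d(omega) = (3*w + 3*y - 6*z) dx ∧ dy ∧ dz + (x + z) dx ∧ dy ∧ dw + (-x) dx ∧ dz ∧ dw + (6*w + 2*x + 2*z) dy ∧ dz ∧ dw.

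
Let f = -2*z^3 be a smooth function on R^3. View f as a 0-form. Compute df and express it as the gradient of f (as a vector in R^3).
df = (0) dx + (0) dy + (-6*z^2) dz; grad f = (0, 0, -6*z^2)

For a 0-form f, d f = (∂f/∂x) dx + (∂f/∂y) dy + (∂f/∂z) dz. The components of the vector representation are exactly the entries of grad f in Cartesian coordinates:
  ∂f/∂x = 0
  ∂f/∂y = 0
  ∂f/∂z = -6*z^2.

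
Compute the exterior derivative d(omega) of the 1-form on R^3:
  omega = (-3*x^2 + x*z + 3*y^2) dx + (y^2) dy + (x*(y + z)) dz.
d(omega) = (-6*y) dx ∧ dy + (-x + y + z) dx ∧ dz + (x) dy ∧ dz

For a 1-form omega = sum_i f_i dx_i, the exterior derivative is
  d(omega) = sum_{i < j} (∂f_j/∂x_i - ∂f_i/∂x_j) dx_i ∧ dx_j.
  coefficient of dx ∧ dy: ∂f_2/∂x - ∂f_1/∂y = ∂(y^2)/∂x - ∂(-3*x^2 + x*z + 3*y^2)/∂y = -6*y
  coefficient of dx ∧ dz: ∂f_3/∂x - ∂f_1/∂z = ∂(x*(y + z))/∂x - ∂(-3*x^2 + x*z + 3*y^2)/∂z = -x + y + z
  coefficient of dy ∧ dz: ∂f_3/∂y - ∂f_2/∂z = ∂(x*(y + z))/∂y - ∂(y^2)/∂z = x
Assembling: d(omega) = (-6*y) dx ∧ dy + (-x + y + z) dx ∧ dz + (x) dy ∧ dz.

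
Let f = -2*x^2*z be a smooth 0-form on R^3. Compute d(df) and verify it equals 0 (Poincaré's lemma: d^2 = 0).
d(df) = 0

Step 1: df = sum_i (∂f/∂x_i) dx_i = (-4*x*z) dx + (0) dy + (-2*x^2) dz.
Step 2: Apply d again. Using the 1-form formula, the coefficient of dx ∧ dy in d(df) is ∂^2 f/∂x ∂y - ∂^2 f/∂y ∂x = (0) - (0) = 0 (equality of mixed partials for smooth f).
Similarly for dx ∧ dz and dy ∧ dz — all coefficients vanish. So d(df) = 0.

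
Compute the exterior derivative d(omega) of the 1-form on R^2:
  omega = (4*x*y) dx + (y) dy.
d(omega) = (-4*x) dx ∧ dy

For a 1-form omega = sum_i f_i dx_i, the exterior derivative is
  d(omega) = sum_{i < j} (∂f_j/∂x_i - ∂f_i/∂x_j) dx_i ∧ dx_j.
  coefficient of dx ∧ dy: ∂f_2/∂x - ∂f_1/∂y = ∂(y)/∂x - ∂(4*x*y)/∂y = -4*x
Assembling: d(omega) = (-4*x) dx ∧ dy.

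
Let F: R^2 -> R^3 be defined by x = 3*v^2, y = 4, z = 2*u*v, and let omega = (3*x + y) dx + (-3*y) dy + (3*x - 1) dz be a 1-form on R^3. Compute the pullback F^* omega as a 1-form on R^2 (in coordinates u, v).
F^* omega = (18*v^3 - 2*v) du + (18*u*v^2 - 2*u + 54*v^3 + 24*v) dv

Using F^*(f dg) = (f ∘ F) d(g ∘ F), substitute each coordinate x_i by F_i(u, v) in f_i, and replace dx_i by d F_i = (∂F_i/∂u) du + (∂F_i/∂v) dv.
  For the x component: f_1(F) = 9*v^2 + 4; d F_1 = (0) du + (6*v) dv
  For the y component: f_2(F) = -12; d F_2 = (0) du + (0) dv
  For the z component: f_3(F) = 9*v^2 - 1; d F_3 = (2*v) du + (2*u) dv
Combining and collecting du, dv coefficients:
  coeff of du: 18*v^3 - 2*v
  coeff of dv: 18*u*v^2 - 2*u + 54*v^3 + 24*v
F^* omega = (18*v^3 - 2*v) du + (18*u*v^2 - 2*u + 54*v^3 + 24*v) dv.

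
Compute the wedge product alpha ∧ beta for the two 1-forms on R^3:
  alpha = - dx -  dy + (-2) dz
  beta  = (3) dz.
alpha ∧ beta = (-3) dx ∧ dz + (-3) dy ∧ dz

Distribute the wedge, using dx_i ∧ dx_j = -dx_j ∧ dx_i and dx_i ∧ dx_i = 0. For each pair (i, j) with i < j, the coefficient of dx_i ∧ dx_j in alpha ∧ beta is (alpha_i * beta_j - alpha_j * beta_i). Collecting: alpha ∧ beta = (-3) dx ∧ dz + (-3) dy ∧ dz.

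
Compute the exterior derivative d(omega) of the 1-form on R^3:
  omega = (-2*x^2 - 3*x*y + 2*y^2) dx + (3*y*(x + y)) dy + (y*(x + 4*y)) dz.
d(omega) = (3*x - y) dx ∧ dy + (y) dx ∧ dz + (x + 8*y) dy ∧ dz

For a 1-form omega = sum_i f_i dx_i, the exterior derivative is
  d(omega) = sum_{i < j} (∂f_j/∂x_i - ∂f_i/∂x_j) dx_i ∧ dx_j.
  coefficient of dx ∧ dy: ∂f_2/∂x - ∂f_1/∂y = ∂(3*y*(x + y))/∂x - ∂(-2*x^2 - 3*x*y + 2*y^2)/∂y = 3*x - y
  coefficient of dx ∧ dz: ∂f_3/∂x - ∂f_1/∂z = ∂(y*(x + 4*y))/∂x - ∂(-2*x^2 - 3*x*y + 2*y^2)/∂z = y
  coefficient of dy ∧ dz: ∂f_3/∂y - ∂f_2/∂z = ∂(y*(x + 4*y))/∂y - ∂(3*y*(x + y))/∂z = x + 8*y
Assembling: d(omega) = (3*x - y) dx ∧ dy + (y) dx ∧ dz + (x + 8*y) dy ∧ dz.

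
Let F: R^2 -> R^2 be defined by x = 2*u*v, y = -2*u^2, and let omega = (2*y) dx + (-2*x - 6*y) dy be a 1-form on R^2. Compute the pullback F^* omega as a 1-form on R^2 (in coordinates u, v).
F^* omega = (8*u^2*(-6*u + v)) du + (-8*u^3) dv

Using F^*(f dg) = (f ∘ F) d(g ∘ F), substitute each coordinate x_i by F_i(u, v) in f_i, and replace dx_i by d F_i = (∂F_i/∂u) du + (∂F_i/∂v) dv.
  For the x component: f_1(F) = -4*u^2; d F_1 = (2*v) du + (2*u) dv
  For the y component: f_2(F) = 4*u*(3*u - v); d F_2 = (-4*u) du + (0) dv
Combining and collecting du, dv coefficients:
  coeff of du: 8*u^2*(-6*u + v)
  coeff of dv: -8*u^3
F^* omega = (8*u^2*(-6*u + v)) du + (-8*u^3) dv.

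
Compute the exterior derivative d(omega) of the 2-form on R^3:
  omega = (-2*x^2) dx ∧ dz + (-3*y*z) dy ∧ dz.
d(omega) = 0

For a 2-form omega = sum_{i<j} g_{ij} dx_i ∧ dx_j, the exterior derivative is
  d(omega) = sum_{i<j} d(g_{ij}) ∧ dx_i ∧ dx_j = sum_{i<j, k} (∂g_{ij}/∂x_k) dx_k ∧ dx_i ∧ dx_j.
Expand each term, using dx_k ∧ dx_i ∧ dx_j = sgn(permutation) dx_{(a)} ∧ dx_{(b)} ∧ dx_{(c)} with (a < b < c) sorted:

Collecting like 3-forms: d(omega) = 0.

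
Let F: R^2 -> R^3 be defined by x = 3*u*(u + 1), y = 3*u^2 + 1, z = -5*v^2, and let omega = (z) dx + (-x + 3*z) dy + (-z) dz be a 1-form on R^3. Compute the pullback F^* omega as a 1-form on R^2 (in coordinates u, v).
F^* omega = (-18*u^3 - 18*u^2 - 120*u*v^2 - 15*v^2) du + (-50*v^3) dv

Using F^*(f dg) = (f ∘ F) d(g ∘ F), substitute each coordinate x_i by F_i(u, v) in f_i, and replace dx_i by d F_i = (∂F_i/∂u) du + (∂F_i/∂v) dv.
  For the x component: f_1(F) = -5*v^2; d F_1 = (6*u + 3) du + (0) dv
  For the y component: f_2(F) = -3*u^2 - 3*u - 15*v^2; d F_2 = (6*u) du + (0) dv
  For the z component: f_3(F) = 5*v^2; d F_3 = (0) du + (-10*v) dv
Combining and collecting du, dv coefficients:
  coeff of du: -18*u^3 - 18*u^2 - 120*u*v^2 - 15*v^2
  coeff of dv: -50*v^3
F^* omega = (-18*u^3 - 18*u^2 - 120*u*v^2 - 15*v^2) du + (-50*v^3) dv.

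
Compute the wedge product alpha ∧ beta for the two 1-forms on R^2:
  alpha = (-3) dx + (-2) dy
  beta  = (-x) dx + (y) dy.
alpha ∧ beta = (-2*x - 3*y) dx ∧ dy

Distribute the wedge, using dx_i ∧ dx_j = -dx_j ∧ dx_i and dx_i ∧ dx_i = 0. For each pair (i, j) with i < j, the coefficient of dx_i ∧ dx_j in alpha ∧ beta is (alpha_i * beta_j - alpha_j * beta_i). Collecting: alpha ∧ beta = (-2*x - 3*y) dx ∧ dy.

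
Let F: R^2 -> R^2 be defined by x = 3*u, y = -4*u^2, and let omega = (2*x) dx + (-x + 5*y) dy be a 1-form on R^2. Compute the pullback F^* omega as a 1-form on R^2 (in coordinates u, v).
F^* omega = (2*u*(80*u^2 + 12*u + 9)) du

Using F^*(f dg) = (f ∘ F) d(g ∘ F), substitute each coordinate x_i by F_i(u, v) in f_i, and replace dx_i by d F_i = (∂F_i/∂u) du + (∂F_i/∂v) dv.
  For the x component: f_1(F) = 6*u; d F_1 = (3) du + (0) dv
  For the y component: f_2(F) = u*(-20*u - 3); d F_2 = (-8*u) du + (0) dv
Combining and collecting du, dv coefficients:
  coeff of du: 2*u*(80*u^2 + 12*u + 9)
  coeff of dv: 0
F^* omega = (2*u*(80*u^2 + 12*u + 9)) du.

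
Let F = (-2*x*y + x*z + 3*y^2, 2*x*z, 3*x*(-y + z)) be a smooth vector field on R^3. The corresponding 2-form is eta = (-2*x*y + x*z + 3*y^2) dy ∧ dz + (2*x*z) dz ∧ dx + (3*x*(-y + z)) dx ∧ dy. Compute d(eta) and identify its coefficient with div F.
d(eta) = (3*x - 2*y + z) dx ∧ dy ∧ dz; div F = 3*x - 2*y + z

For a 2-form in R^3 of the form above, applying d gives a 3-form with coefficient ∂P/∂x + ∂Q/∂y + ∂R/∂z:
  ∂P/∂x = -2*y + z
  ∂Q/∂y = 0
  ∂R/∂z = 3*x
Sum = 3*x - 2*y + z, which is exactly div F.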